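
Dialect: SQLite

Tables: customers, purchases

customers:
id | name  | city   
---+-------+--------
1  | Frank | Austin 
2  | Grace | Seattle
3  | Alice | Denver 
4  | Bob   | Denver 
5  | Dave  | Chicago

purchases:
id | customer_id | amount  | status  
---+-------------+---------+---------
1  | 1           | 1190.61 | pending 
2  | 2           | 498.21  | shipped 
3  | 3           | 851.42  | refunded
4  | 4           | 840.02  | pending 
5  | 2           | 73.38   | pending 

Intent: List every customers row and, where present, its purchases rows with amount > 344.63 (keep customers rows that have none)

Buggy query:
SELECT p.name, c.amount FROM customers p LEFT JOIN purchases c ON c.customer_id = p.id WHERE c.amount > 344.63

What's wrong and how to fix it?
Bug: Filtering c.amount in WHERE discards the NULL rows produced by LEFT JOIN, turning it into an inner join

Fix: Move the right-table condition into the ON clause so unmatched parents are kept

Corrected query:
SELECT p.name, c.amount FROM customers p LEFT JOIN purchases c ON c.customer_id = p.id AND c.amount > 344.63

Result:
name  | amount 
------+--------
Frank | 1190.61
Grace | 498.21 
Alice | 851.42 
Bob   | 840.02 
Dave  | NULL   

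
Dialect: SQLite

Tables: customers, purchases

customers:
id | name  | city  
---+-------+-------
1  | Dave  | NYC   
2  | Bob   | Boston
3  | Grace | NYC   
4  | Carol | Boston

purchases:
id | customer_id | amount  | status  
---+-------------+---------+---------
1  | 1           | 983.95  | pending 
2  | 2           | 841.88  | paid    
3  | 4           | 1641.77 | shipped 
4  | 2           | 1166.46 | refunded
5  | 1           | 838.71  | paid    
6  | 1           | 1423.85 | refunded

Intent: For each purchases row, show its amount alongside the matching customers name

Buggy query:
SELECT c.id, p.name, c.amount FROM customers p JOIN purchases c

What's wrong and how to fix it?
Bug: JOIN with no ON clause produces a cartesian product; every purchases row pairs with every customers row

Fix: Add ON c.customer_id = p.id to the JOIN

Corrected query:
SELECT c.id, p.name, c.amount FROM customers p JOIN purchases c ON c.customer_id = p.id

Result:
id | name  | amount 
---+-------+--------
1  | Dave  | 983.95 
2  | Bob   | 841.88 
3  | Carol | 1641.77
4  | Bob   | 1166.46
5  | Dave  | 838.71 
6  | Dave  | 1423.85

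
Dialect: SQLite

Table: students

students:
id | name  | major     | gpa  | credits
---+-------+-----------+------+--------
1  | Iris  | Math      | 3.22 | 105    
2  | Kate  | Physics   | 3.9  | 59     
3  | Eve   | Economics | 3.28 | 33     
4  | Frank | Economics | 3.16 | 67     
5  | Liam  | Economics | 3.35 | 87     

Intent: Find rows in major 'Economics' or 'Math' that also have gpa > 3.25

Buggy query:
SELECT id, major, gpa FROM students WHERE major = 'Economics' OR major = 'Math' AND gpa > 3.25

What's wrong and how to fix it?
Bug: Without parentheses, AND is evaluated before OR, so the gpa filter only applies to the 'Math' branch

Fix: Add parentheses around the OR so the AND applies to both alternatives

Corrected query:
SELECT id, major, gpa FROM students WHERE (major = 'Economics' OR major = 'Math') AND gpa > 3.25

Result:
id | major     | gpa 
---+-----------+-----
3  | Economics | 3.28
5  | Economics | 3.35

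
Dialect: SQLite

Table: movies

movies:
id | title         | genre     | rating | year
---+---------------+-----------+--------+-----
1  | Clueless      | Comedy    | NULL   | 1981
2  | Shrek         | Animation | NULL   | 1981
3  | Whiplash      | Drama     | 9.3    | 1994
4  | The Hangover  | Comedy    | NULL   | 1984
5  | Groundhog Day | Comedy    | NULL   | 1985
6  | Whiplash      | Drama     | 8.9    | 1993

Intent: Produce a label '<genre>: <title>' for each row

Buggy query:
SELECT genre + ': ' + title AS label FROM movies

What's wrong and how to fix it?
Bug: SQLite uses || for string concatenation; + coerces text to numbers (yielding 0)

Fix: Use the || operator for string concatenation

Corrected query:
SELECT genre || ': ' || title AS label FROM movies

Result:
label                
---------------------
Comedy: Clueless     
Animation: Shrek     
Drama: Whiplash      
Comedy: The Hangover 
Comedy: Groundhog Day
Drama: Whiplash      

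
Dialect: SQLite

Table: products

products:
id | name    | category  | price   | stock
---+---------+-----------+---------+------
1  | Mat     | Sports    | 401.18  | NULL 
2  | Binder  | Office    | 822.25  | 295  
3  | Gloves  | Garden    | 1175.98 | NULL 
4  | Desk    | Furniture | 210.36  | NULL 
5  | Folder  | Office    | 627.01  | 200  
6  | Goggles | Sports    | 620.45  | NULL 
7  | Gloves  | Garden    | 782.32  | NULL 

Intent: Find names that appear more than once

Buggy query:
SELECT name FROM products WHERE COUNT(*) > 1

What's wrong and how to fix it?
Bug: COUNT(*) is an aggregate and cannot be used in WHERE

Fix: GROUP BY name, then filter groups with HAVING COUNT(*) > 1

Corrected query:
SELECT name FROM products GROUP BY name HAVING COUNT(*) > 1

Result:
name  
------
Gloves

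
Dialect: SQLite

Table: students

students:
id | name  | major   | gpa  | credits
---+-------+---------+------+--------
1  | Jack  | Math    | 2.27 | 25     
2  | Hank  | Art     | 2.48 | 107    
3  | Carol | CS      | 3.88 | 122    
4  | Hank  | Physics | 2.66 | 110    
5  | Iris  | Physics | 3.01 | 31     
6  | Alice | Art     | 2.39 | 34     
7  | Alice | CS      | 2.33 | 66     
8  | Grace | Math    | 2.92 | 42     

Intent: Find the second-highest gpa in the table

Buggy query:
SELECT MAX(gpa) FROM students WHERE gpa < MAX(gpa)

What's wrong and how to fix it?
Bug: MAX(gpa) on the right of the comparison is an aggregate-in-WHERE error

Fix: Put the inner MAX in a scalar subquery

Corrected query:
SELECT MAX(gpa) FROM students WHERE gpa < (SELECT MAX(gpa) FROM students)

Result:
MAX(gpa)
--------
3.01    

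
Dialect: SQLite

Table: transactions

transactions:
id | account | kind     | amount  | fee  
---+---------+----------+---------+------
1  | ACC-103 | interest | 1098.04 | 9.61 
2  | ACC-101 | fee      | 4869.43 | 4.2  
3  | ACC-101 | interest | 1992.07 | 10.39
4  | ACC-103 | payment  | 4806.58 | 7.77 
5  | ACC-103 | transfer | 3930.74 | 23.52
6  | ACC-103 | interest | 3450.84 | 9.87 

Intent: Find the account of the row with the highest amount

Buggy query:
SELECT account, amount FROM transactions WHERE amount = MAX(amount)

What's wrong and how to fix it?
Bug: MAX(amount) is an aggregate and cannot be used directly in WHERE

Fix: Wrap MAX in a scalar subquery so WHERE compares against a single value

Corrected query:
SELECT account, amount FROM transactions WHERE amount = (SELECT MAX(amount) FROM transactions)

Result:
account | amount 
--------+--------
ACC-101 | 4869.43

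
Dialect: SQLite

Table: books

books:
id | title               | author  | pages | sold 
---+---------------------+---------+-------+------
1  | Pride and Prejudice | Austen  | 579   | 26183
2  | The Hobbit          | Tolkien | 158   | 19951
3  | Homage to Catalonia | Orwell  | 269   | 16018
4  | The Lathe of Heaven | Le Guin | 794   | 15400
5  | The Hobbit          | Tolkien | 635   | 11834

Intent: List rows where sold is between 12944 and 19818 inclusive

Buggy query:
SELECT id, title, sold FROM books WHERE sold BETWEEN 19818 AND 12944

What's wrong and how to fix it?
Bug: BETWEEN expects the lower bound first; with 19818 AND 12944 the range is empty

Fix: Write BETWEEN 12944 AND 19818

Corrected query:
SELECT id, title, sold FROM books WHERE sold BETWEEN 12944 AND 19818

Result:
id | title               | sold 
---+---------------------+------
3  | Homage to Catalonia | 16018
4  | The Lathe of Heaven | 15400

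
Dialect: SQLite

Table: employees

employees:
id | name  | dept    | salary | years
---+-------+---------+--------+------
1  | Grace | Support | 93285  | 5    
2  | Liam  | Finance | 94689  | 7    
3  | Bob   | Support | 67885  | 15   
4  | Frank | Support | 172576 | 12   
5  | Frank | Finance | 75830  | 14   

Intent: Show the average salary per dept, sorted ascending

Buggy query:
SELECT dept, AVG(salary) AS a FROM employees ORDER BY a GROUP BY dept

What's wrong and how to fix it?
Bug: GROUP BY must precede ORDER BY

Fix: Move ORDER BY to the end, after GROUP BY

Corrected query:
SELECT dept, AVG(salary) AS a FROM employees GROUP BY dept ORDER BY a

Result:
dept    | a            
--------+--------------
Finance | 85259.5      
Support | 111248.666667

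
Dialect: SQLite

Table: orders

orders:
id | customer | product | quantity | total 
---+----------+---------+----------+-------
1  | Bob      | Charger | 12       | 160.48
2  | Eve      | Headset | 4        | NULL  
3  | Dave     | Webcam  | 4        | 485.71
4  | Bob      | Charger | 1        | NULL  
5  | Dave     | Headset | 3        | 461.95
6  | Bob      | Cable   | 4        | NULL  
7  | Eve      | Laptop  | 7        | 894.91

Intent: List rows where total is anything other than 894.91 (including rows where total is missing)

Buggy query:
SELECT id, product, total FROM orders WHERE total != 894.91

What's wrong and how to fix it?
Bug: Inequality against NULL is unknown, not true; rows with NULL are dropped

Fix: Handle NULL separately with IS NULL alongside the inequality

Corrected query:
SELECT id, product, total FROM orders WHERE total != 894.91 OR total IS NULL

Result:
id | product | total 
---+---------+-------
1  | Charger | 160.48
2  | Headset | NULL  
3  | Webcam  | 485.71
4  | Charger | NULL  
5  | Headset | 461.95
6  | Cable   | NULL  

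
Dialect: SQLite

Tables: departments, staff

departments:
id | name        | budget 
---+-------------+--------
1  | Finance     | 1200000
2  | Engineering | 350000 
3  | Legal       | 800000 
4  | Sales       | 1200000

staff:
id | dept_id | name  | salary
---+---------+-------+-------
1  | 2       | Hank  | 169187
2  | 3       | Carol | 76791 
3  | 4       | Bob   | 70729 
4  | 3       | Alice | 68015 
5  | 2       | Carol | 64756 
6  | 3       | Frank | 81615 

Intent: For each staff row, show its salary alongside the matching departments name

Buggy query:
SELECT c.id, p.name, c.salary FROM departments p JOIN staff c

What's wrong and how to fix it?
Bug: JOIN with no ON clause produces a cartesian product; every staff row pairs with every departments row

Fix: Add ON c.dept_id = p.id to the JOIN

Corrected query:
SELECT c.id, p.name, c.salary FROM departments p JOIN staff c ON c.dept_id = p.id

Result:
id | name        | salary
---+-------------+-------
1  | Engineering | 169187
2  | Legal       | 76791 
3  | Sales       | 70729 
4  | Legal       | 68015 
5  | Engineering | 64756 
6  | Legal       | 81615 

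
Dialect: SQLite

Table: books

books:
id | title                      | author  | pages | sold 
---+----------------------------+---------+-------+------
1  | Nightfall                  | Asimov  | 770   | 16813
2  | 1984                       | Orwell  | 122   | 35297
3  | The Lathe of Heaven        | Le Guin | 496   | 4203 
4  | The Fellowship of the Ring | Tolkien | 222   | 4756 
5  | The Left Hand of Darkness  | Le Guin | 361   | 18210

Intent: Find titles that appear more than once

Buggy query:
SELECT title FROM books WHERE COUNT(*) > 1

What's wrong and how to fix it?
Bug: WHERE can't reference COUNT(*); aggregates are computed after WHERE

Fix: Group first, then use HAVING for the count condition

Corrected query:
SELECT title FROM books GROUP BY title HAVING COUNT(*) > 1

Result:
(no rows)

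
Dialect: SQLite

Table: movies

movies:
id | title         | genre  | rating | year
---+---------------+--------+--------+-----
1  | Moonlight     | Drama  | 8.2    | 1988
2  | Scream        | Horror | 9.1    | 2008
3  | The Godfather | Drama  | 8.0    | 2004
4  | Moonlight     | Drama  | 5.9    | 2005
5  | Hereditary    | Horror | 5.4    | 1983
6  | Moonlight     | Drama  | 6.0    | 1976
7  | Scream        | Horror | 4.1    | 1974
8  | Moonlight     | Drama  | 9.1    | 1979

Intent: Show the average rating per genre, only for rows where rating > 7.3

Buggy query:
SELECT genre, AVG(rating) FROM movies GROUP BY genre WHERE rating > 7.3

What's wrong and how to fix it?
Bug: WHERE cannot follow GROUP BY

Fix: Move the WHERE clause before GROUP BY

Corrected query:
SELECT genre, AVG(rating) FROM movies WHERE rating > 7.3 GROUP BY genre

Result:
genre  | AVG(rating)
-------+------------
Drama  | 8.433333   
Horror | 9.1        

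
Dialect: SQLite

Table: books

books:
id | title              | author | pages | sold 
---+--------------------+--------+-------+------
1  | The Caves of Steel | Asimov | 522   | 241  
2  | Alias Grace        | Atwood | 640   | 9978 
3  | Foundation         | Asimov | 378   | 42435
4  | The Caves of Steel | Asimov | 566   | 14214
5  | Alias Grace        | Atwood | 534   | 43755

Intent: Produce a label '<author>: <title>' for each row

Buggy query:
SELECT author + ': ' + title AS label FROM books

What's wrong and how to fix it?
Bug: SQLite uses || for string concatenation; + coerces text to numbers (yielding 0)

Fix: Use the || operator for string concatenation

Corrected query:
SELECT author || ': ' || title AS label FROM books

Result:
label                     
--------------------------
Asimov: The Caves of Steel
Atwood: Alias Grace       
Asimov: Foundation        
Asimov: The Caves of Steel
Atwood: Alias Grace       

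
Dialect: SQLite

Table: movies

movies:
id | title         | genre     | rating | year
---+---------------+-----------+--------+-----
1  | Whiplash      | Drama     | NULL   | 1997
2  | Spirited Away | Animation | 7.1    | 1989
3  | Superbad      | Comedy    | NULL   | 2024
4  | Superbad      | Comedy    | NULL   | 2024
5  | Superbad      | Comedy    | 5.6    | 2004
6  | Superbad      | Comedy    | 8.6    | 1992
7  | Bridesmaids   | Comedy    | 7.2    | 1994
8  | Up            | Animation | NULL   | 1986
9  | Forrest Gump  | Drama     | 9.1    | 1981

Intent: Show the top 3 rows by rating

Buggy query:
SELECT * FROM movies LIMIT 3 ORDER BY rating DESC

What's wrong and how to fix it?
Bug: LIMIT must come after ORDER BY

Fix: Sort with ORDER BY, then apply LIMIT

Corrected query:
SELECT * FROM movies ORDER BY rating DESC LIMIT 3

Result:
id | title        | genre  | rating | year
---+--------------+--------+--------+-----
9  | Forrest Gump | Drama  | 9.1    | 1981
6  | Superbad     | Comedy | 8.6    | 1992
7  | Bridesmaids  | Comedy | 7.2    | 1994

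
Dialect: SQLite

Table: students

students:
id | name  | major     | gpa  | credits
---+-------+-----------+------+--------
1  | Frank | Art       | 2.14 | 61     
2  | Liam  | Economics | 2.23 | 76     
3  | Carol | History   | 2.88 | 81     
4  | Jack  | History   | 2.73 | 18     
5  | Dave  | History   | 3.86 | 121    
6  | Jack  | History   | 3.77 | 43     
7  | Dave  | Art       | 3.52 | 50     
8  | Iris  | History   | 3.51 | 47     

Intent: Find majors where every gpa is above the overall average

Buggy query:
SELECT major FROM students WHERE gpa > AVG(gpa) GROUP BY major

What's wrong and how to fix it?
Bug: AVG() is an aggregate; it can't sit directly in WHERE

Fix: Compute the overall average in a scalar subquery and compare each group's MIN against it in HAVING

Corrected query:
SELECT major FROM students GROUP BY major HAVING MIN(gpa) > (SELECT AVG(gpa) FROM students)

Result:
(no rows)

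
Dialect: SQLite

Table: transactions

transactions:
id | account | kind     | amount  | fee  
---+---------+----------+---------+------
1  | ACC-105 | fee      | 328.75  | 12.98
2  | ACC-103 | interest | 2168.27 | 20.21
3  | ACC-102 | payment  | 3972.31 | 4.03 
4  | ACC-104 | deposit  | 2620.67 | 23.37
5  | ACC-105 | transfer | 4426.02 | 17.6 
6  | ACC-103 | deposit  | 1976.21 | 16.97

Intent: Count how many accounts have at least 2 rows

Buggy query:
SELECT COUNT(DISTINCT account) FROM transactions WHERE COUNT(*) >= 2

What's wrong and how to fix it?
Bug: COUNT(*) cannot appear in WHERE; the per-group count doesn't exist yet

Fix: Group first with HAVING COUNT(*) >= 2, then COUNT the resulting groups

Corrected query:
SELECT COUNT(*) FROM (SELECT account FROM transactions GROUP BY account HAVING COUNT(*) >= 2)

Result:
COUNT(*)
--------
2       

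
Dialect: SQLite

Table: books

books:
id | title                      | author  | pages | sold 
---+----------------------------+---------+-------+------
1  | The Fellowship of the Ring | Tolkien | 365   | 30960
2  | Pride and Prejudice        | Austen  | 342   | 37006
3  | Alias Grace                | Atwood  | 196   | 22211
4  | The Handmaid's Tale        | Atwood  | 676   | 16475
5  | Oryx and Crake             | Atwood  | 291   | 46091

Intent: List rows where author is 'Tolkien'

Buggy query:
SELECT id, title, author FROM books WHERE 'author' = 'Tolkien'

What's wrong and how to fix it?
Bug: Single quotes denote string literals in SQL; the column name is being compared as a constant string

Fix: Reference the column as author without single quotes

Corrected query:
SELECT id, title, author FROM books WHERE author = 'Tolkien'

Result:
id | title                      | author 
---+----------------------------+--------
1  | The Fellowship of the Ring | Tolkien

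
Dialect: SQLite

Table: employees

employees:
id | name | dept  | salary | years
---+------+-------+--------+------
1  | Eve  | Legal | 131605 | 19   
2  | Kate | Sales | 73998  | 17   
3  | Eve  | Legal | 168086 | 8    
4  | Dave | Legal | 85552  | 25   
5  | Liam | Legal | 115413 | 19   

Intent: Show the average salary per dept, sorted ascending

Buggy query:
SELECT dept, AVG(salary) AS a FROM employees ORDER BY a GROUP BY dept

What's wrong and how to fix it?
Bug: GROUP BY must precede ORDER BY

Fix: Reorder: SELECT … FROM … GROUP BY … ORDER BY …

Corrected query:
SELECT dept, AVG(salary) AS a FROM employees GROUP BY dept ORDER BY a

Result:
dept  | a     
------+-------
Sales | 73998 
Legal | 125164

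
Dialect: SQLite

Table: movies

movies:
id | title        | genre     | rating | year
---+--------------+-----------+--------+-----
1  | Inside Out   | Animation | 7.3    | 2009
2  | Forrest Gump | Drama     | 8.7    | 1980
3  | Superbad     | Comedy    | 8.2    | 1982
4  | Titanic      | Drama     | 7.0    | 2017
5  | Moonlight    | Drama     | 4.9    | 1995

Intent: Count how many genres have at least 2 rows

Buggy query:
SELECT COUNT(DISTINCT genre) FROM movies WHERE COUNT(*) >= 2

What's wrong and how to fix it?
Bug: COUNT(*) cannot appear in WHERE; the per-group count doesn't exist yet

Fix: Use a subquery that GROUPs and filters with HAVING, then count its rows

Corrected query:
SELECT COUNT(*) FROM (SELECT genre FROM movies GROUP BY genre HAVING COUNT(*) >= 2)

Result:
COUNT(*)
--------
1       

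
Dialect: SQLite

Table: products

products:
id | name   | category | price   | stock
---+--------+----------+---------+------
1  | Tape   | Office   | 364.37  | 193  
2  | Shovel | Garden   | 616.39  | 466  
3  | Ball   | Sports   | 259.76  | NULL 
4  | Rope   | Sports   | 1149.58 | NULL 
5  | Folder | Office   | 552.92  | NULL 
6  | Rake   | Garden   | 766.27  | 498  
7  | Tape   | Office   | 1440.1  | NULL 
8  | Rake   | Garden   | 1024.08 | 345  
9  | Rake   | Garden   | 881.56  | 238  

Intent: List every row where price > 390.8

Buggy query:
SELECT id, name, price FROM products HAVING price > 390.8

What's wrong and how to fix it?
Bug: This is a non-aggregate query (no GROUP BY, no aggregates), so in SQLite the HAVING clause is invalid here; a row-level condition belongs in WHERE

Fix: Replace HAVING with WHERE since the condition applies to individual rows

Corrected query:
SELECT id, name, price FROM products WHERE price > 390.8

Result:
id | name   | price  
---+--------+--------
2  | Shovel | 616.39 
4  | Rope   | 1149.58
5  | Folder | 552.92 
6  | Rake   | 766.27 
7  | Tape   | 1440.1 
8  | Rake   | 1024.08
9  | Rake   | 881.56 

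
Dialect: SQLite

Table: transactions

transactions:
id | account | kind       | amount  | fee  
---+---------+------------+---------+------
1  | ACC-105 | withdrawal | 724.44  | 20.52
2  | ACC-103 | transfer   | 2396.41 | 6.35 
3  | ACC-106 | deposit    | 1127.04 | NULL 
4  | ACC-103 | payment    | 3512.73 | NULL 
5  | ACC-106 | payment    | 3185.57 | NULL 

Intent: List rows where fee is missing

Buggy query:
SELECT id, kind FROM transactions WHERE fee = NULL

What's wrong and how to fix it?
Bug: '= NULL' is always unknown in SQL three-valued logic, so no rows match

Fix: Use IS NULL to test for NULL

Corrected query:
SELECT id, kind FROM transactions WHERE fee IS NULL

Result:
id | kind   
---+--------
3  | deposit
4  | payment
5  | payment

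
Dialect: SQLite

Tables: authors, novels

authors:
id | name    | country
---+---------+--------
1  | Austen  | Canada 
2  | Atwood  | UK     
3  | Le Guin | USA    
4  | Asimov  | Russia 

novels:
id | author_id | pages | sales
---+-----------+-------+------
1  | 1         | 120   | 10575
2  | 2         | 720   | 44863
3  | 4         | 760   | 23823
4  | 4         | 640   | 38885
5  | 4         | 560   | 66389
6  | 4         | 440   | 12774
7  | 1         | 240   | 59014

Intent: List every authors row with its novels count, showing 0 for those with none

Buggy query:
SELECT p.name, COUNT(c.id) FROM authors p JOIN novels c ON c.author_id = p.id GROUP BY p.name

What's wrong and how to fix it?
Bug: An inner join excludes parents with zero children

Fix: Switch to LEFT JOIN to retain unmatched parent rows

Corrected query:
SELECT p.name, COUNT(c.id) FROM authors p LEFT JOIN novels c ON c.author_id = p.id GROUP BY p.name

Result:
name    | COUNT(c.id)
--------+------------
Asimov  | 4          
Atwood  | 1          
Austen  | 2          
Le Guin | 0          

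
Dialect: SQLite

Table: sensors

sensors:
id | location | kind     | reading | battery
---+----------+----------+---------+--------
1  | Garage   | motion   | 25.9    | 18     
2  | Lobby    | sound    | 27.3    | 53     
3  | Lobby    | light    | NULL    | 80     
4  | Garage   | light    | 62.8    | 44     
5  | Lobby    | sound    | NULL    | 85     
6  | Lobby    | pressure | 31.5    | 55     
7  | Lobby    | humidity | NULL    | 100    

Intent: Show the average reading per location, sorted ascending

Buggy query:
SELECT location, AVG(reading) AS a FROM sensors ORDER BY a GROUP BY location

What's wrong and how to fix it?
Bug: GROUP BY must precede ORDER BY

Fix: Reorder: SELECT … FROM … GROUP BY … ORDER BY …

Corrected query:
SELECT location, AVG(reading) AS a FROM sensors GROUP BY location ORDER BY a

Result:
location | a    
---------+------
Lobby    | 29.4 
Garage   | 44.35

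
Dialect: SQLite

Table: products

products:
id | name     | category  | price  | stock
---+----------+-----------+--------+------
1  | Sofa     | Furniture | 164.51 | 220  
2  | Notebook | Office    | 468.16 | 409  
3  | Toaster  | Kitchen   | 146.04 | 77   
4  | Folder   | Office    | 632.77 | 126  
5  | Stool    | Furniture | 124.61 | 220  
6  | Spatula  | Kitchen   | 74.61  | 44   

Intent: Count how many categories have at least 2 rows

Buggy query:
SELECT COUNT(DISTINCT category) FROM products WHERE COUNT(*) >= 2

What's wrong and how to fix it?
Bug: COUNT(*) cannot appear in WHERE; the per-group count doesn't exist yet

Fix: Use a subquery that GROUPs and filters with HAVING, then count its rows

Corrected query:
SELECT COUNT(*) FROM (SELECT category FROM products GROUP BY category HAVING COUNT(*) >= 2)

Result:
COUNT(*)
--------
3       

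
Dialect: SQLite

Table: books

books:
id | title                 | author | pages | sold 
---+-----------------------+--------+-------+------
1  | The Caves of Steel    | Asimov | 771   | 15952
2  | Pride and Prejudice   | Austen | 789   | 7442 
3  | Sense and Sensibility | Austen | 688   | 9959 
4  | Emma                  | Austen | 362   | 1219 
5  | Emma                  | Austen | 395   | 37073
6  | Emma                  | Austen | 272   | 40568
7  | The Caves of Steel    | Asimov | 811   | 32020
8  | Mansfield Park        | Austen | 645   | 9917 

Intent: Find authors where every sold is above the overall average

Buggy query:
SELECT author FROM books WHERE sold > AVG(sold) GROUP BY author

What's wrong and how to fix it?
Bug: WHERE evaluates per row before aggregation, so AVG() is unavailable

Fix: Compute the overall average in a scalar subquery and compare each group's MIN against it in HAVING

Corrected query:
SELECT author FROM books GROUP BY author HAVING MIN(sold) > (SELECT AVG(sold) FROM books)

Result:
(no rows)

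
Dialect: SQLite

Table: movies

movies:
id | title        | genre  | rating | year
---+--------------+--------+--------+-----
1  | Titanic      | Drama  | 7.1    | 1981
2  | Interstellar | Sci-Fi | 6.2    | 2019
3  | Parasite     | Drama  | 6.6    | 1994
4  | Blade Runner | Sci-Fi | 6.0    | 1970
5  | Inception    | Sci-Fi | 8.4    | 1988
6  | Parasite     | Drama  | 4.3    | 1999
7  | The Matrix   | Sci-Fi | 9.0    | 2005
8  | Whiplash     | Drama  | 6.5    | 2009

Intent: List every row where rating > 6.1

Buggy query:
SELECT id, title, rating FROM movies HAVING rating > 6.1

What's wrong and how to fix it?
Bug: HAVING filters the output of aggregation, but this query has no GROUP BY and no aggregate functions, so SQLite rejects it (HAVING clause on a non-aggregate query); the condition here is per row

Fix: Replace HAVING with WHERE since the condition applies to individual rows

Corrected query:
SELECT id, title, rating FROM movies WHERE rating > 6.1

Result:
id | title        | rating
---+--------------+-------
1  | Titanic      | 7.1   
2  | Interstellar | 6.2   
3  | Parasite     | 6.6   
5  | Inception    | 8.4   
7  | The Matrix   | 9     
8  | Whiplash     | 6.5   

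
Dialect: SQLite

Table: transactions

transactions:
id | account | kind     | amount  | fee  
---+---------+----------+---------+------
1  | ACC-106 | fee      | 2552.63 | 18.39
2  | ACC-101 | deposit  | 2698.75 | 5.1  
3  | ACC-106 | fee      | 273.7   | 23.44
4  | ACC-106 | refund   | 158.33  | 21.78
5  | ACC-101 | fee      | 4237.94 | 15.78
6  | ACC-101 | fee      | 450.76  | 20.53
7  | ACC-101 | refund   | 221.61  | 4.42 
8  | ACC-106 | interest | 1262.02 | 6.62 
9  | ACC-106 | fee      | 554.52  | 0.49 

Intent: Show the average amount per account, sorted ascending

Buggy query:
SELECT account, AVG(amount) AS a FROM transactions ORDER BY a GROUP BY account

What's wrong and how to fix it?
Bug: GROUP BY must precede ORDER BY

Fix: Move ORDER BY to the end, after GROUP BY

Corrected query:
SELECT account, AVG(amount) AS a FROM transactions GROUP BY account ORDER BY a

Result:
account | a       
--------+---------
ACC-106 | 960.24  
ACC-101 | 1902.265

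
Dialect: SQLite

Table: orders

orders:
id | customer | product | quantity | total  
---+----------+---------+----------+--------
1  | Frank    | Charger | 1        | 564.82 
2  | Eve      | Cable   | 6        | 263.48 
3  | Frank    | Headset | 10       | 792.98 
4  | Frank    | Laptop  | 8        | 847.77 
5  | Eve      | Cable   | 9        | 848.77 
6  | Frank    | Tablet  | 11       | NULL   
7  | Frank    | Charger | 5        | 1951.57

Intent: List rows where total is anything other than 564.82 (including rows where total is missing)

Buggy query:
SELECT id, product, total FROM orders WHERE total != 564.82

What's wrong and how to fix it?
Bug: Inequality against NULL is unknown, not true; rows with NULL are dropped

Fix: Add an explicit OR total IS NULL to include the missing-value rows

Corrected query:
SELECT id, product, total FROM orders WHERE total != 564.82 OR total IS NULL

Result:
id | product | total  
---+---------+--------
2  | Cable   | 263.48 
3  | Headset | 792.98 
4  | Laptop  | 847.77 
5  | Cable   | 848.77 
6  | Tablet  | NULL   
7  | Charger | 1951.57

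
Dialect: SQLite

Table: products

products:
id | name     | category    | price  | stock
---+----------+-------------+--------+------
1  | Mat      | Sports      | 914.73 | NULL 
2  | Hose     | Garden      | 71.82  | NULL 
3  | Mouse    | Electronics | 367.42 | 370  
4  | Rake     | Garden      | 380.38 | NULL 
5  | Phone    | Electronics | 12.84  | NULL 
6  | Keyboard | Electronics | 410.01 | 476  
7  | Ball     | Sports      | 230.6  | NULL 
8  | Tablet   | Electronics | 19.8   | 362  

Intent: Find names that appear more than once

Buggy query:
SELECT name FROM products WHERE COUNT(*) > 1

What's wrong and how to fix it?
Bug: COUNT(*) is an aggregate and cannot be used in WHERE

Fix: GROUP BY name, then filter groups with HAVING COUNT(*) > 1

Corrected query:
SELECT name FROM products GROUP BY name HAVING COUNT(*) > 1

Result:
(no rows)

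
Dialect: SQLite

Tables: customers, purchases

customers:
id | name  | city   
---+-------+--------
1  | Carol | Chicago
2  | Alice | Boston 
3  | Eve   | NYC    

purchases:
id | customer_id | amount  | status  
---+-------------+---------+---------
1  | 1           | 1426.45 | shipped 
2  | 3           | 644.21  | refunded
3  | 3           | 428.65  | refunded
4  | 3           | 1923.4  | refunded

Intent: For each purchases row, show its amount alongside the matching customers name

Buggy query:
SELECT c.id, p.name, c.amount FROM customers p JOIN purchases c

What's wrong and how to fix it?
Bug: JOIN with no ON clause produces a cartesian product; every purchases row pairs with every customers row

Fix: Add ON c.customer_id = p.id to the JOIN

Corrected query:
SELECT c.id, p.name, c.amount FROM customers p JOIN purchases c ON c.customer_id = p.id

Result:
id | name  | amount 
---+-------+--------
1  | Carol | 1426.45
2  | Eve   | 644.21 
3  | Eve   | 428.65 
4  | Eve   | 1923.4 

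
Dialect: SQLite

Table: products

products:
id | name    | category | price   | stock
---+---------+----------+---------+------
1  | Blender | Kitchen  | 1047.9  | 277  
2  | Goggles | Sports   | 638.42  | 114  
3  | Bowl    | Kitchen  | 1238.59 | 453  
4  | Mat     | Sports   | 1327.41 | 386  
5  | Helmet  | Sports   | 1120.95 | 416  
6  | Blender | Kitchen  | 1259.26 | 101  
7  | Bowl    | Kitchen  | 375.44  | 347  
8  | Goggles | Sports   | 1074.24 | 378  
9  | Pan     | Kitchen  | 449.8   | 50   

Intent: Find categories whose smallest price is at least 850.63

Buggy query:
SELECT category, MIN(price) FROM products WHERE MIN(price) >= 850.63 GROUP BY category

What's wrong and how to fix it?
Bug: Aggregates like MIN are computed per group after WHERE runs

Fix: Replace WHERE with HAVING after the GROUP BY

Corrected query:
SELECT category, MIN(price) FROM products GROUP BY category HAVING MIN(price) >= 850.63

Result:
(no rows)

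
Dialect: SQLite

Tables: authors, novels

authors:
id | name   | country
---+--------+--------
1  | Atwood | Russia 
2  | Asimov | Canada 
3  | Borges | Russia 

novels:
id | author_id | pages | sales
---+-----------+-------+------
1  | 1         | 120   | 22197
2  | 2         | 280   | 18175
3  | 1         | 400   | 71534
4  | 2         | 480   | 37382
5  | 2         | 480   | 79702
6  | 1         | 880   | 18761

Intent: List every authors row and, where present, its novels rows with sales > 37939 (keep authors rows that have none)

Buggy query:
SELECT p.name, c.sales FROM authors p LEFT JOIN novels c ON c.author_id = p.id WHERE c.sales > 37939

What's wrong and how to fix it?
Bug: Filtering c.sales in WHERE discards the NULL rows produced by LEFT JOIN, turning it into an inner join

Fix: Put 'c.sales > 37939' in the JOIN's ON clause instead of WHERE

Corrected query:
SELECT p.name, c.sales FROM authors p LEFT JOIN novels c ON c.author_id = p.id AND c.sales > 37939

Result:
name   | sales
-------+------
Atwood | 71534
Asimov | 79702
Borges | NULL 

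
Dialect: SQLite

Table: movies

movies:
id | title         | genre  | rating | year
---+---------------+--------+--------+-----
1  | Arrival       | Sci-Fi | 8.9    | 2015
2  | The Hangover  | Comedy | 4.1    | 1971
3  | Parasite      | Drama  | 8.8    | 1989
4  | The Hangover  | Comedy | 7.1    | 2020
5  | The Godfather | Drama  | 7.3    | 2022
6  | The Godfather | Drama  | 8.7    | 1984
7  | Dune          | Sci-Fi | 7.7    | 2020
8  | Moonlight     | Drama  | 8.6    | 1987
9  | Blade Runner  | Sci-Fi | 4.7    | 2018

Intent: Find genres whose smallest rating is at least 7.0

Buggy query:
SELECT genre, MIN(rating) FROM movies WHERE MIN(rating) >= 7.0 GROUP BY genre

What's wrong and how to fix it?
Bug: Aggregates like MIN are computed per group after WHERE runs

Fix: Replace WHERE with HAVING after the GROUP BY

Corrected query:
SELECT genre, MIN(rating) FROM movies GROUP BY genre HAVING MIN(rating) >= 7.0

Result:
genre | MIN(rating)
------+------------
Drama | 7.3        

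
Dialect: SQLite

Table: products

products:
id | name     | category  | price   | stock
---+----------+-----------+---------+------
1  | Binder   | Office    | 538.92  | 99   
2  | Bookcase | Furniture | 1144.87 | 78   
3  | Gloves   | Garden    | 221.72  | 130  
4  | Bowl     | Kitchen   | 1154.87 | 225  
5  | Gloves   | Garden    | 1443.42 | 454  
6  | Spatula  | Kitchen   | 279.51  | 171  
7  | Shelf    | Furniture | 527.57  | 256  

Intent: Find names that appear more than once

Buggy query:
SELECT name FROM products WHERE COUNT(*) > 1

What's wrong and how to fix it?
Bug: WHERE can't reference COUNT(*); aggregates are computed after WHERE

Fix: GROUP BY name, then filter groups with HAVING COUNT(*) > 1

Corrected query:
SELECT name FROM products GROUP BY name HAVING COUNT(*) > 1

Result:
name  
------
Gloves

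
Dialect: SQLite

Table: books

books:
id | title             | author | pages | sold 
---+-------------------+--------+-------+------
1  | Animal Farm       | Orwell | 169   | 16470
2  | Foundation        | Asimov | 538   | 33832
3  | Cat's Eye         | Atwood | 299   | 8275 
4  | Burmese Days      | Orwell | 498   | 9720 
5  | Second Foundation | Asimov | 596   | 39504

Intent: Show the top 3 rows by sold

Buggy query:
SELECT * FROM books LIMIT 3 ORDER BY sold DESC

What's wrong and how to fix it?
Bug: LIMIT must come after ORDER BY

Fix: Swap the clauses: ORDER BY first, then LIMIT

Corrected query:
SELECT * FROM books ORDER BY sold DESC LIMIT 3

Result:
id | title             | author | pages | sold 
---+-------------------+--------+-------+------
5  | Second Foundation | Asimov | 596   | 39504
2  | Foundation        | Asimov | 538   | 33832
1  | Animal Farm       | Orwell | 169   | 16470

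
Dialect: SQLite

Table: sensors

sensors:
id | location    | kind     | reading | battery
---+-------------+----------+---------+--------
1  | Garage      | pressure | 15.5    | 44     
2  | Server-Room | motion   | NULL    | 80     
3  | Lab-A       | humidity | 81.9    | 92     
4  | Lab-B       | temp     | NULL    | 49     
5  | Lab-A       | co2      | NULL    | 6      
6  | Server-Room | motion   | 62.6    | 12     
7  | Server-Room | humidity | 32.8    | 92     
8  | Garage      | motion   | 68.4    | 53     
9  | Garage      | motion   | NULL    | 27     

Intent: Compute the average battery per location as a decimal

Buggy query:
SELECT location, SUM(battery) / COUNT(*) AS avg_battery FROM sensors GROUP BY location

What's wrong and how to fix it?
Bug: Both operands are integers, so '/' performs integer division and truncates

Fix: Multiply by 1.0 (or CAST to REAL) to force floating-point division

Corrected query:
SELECT location, SUM(battery) * 1.0 / COUNT(*) AS avg_battery FROM sensors GROUP BY location

Result:
location    | avg_battery
------------+------------
Garage      | 41.333333  
Lab-A       | 49         
Lab-B       | 49         
Server-Room | 61.333333  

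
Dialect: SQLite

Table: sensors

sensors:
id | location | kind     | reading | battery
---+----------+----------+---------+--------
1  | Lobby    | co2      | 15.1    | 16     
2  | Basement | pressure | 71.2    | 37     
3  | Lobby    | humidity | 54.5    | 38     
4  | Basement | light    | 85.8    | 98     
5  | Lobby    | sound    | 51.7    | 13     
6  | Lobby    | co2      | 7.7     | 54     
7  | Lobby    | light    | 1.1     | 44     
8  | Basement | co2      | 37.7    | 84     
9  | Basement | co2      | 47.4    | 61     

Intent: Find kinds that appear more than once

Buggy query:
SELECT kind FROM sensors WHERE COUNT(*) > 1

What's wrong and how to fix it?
Bug: WHERE can't reference COUNT(*); aggregates are computed after WHERE

Fix: Group first, then use HAVING for the count condition

Corrected query:
SELECT kind FROM sensors GROUP BY kind HAVING COUNT(*) > 1

Result:
kind 
-----
co2  
light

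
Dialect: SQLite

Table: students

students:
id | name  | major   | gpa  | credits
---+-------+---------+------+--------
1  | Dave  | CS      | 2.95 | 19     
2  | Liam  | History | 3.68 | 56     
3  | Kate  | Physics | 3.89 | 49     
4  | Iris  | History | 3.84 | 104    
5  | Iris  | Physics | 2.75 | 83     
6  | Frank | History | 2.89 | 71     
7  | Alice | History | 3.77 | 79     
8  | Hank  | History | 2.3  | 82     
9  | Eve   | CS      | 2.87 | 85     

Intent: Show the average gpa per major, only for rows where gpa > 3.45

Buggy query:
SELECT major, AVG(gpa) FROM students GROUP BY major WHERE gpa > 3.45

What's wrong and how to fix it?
Bug: Row-level WHERE must come before GROUP BY in the clause order

Fix: Place WHERE between FROM and GROUP BY

Corrected query:
SELECT major, AVG(gpa) FROM students WHERE gpa > 3.45 GROUP BY major

Result:
major   | AVG(gpa)
--------+---------
History | 3.763333
Physics | 3.89    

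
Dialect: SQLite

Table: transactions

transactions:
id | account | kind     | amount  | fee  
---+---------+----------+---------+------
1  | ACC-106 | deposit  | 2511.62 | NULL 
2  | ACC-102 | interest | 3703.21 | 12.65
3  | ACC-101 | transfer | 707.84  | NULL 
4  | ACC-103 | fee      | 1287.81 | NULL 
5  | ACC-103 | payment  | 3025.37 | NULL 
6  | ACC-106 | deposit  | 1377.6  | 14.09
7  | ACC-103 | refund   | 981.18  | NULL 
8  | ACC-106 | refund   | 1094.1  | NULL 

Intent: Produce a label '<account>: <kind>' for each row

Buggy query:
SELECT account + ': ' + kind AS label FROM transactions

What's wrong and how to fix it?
Bug: '+' is numeric addition; on text columns SQLite converts them to 0 instead of concatenating

Fix: Use the || operator for string concatenation

Corrected query:
SELECT account || ': ' || kind AS label FROM transactions

Result:
label            
-----------------
ACC-106: deposit 
ACC-102: interest
ACC-101: transfer
ACC-103: fee     
ACC-103: payment 
ACC-106: deposit 
ACC-103: refund  
ACC-106: refund  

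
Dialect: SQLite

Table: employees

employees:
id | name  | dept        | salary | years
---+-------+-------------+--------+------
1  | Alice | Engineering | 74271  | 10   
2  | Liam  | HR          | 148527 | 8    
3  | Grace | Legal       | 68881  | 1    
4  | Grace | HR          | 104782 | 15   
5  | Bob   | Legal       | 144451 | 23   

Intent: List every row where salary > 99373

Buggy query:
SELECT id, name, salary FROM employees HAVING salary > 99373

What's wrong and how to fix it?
Bug: HAVING filters the output of aggregation, but this query has no GROUP BY and no aggregate functions, so SQLite rejects it (HAVING clause on a non-aggregate query); the condition here is per row

Fix: Use WHERE for row-level filtering

Corrected query:
SELECT id, name, salary FROM employees WHERE salary > 99373

Result:
id | name  | salary
---+-------+-------
2  | Liam  | 148527
4  | Grace | 104782
5  | Bob   | 144451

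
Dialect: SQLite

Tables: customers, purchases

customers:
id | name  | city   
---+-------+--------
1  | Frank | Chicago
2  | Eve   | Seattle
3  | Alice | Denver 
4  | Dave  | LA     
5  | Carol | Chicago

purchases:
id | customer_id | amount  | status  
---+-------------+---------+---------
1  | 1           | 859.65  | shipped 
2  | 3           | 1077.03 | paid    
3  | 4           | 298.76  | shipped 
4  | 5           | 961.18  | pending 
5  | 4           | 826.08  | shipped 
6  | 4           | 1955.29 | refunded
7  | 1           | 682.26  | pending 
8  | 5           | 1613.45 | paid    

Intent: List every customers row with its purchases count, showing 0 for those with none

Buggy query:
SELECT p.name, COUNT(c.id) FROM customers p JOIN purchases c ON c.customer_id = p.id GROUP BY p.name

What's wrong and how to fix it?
Bug: An inner join excludes parents with zero children

Fix: Use LEFT JOIN so parents without children still appear (COUNT(c.id) gives 0)

Corrected query:
SELECT p.name, COUNT(c.id) FROM customers p LEFT JOIN purchases c ON c.customer_id = p.id GROUP BY p.name

Result:
name  | COUNT(c.id)
------+------------
Alice | 1          
Carol | 2          
Dave  | 3          
Eve   | 0          
Frank | 2          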